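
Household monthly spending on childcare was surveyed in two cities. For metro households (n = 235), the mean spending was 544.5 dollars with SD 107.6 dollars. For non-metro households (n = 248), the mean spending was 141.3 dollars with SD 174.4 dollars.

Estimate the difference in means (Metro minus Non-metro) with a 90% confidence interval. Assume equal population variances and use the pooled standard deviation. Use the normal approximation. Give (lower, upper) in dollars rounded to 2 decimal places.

s_p = √[((n₁−1)s₁² + (n₂−1)s₂²)/(n₁+n₂−2)] = √[(234·107.6² + 247·174.4²)/481] = 145.7776.
SE = 145.7776·√(1/235 + 1/248) = 13.2710.
With z* = 1.645, margin = 1.645 × 13.2710 = 21.8308.
x̄₁ − x̄₂ = 544.5 − 141.3 = 403.2000; interval 403.2000 ± 21.8308 = (381.37, 425.03).

(381.37, 425.03)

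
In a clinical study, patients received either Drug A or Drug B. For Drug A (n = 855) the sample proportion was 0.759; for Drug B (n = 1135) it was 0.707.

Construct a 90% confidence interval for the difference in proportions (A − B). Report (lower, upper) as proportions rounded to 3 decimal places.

(0.019, 0.085)

SE₁ = √(p̂₁(1−p̂₁)/n₁) = √(0.7590·0.2410/855) = 0.01463; SE₂ = √(0.7070·0.2930/1135) = 0.01351.
Independent samples: SE of the difference = √(SE₁² + SE₂²) = √(0.0002140369 + 0.0001825201) = 0.01991.
z* for 90% confidence is 1.645, so the margin of error is 1.645 × 0.01991 = 0.03275.
Point estimate p̂₁ − p̂₂ = 0.7590 − 0.7070 = 0.0520.
0.0520 ± 0.03275 → (0.019, 0.085).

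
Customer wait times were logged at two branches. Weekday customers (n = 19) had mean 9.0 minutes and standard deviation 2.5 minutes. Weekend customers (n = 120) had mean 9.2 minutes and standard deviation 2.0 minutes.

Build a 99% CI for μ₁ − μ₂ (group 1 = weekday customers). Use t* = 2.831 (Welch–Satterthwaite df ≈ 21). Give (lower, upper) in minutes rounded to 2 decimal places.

SE₁ = s₁/√n₁ = 2.5/√19 = 0.5735; SE₂ = 2.0/√120 = 0.1826.
Independent samples, unequal variances: SE_diff = √(SE₁² + SE₂²) = √(0.32890225 + 0.03334276) = 0.6019.
t* = 2.831, so margin of error = 2.831 × 0.6019 = 1.7040.
Difference in means = 9.0 − 9.2 = -0.2000.
-0.2000 ± 1.7040 → (-1.90, 1.50).

(-1.90, 1.50)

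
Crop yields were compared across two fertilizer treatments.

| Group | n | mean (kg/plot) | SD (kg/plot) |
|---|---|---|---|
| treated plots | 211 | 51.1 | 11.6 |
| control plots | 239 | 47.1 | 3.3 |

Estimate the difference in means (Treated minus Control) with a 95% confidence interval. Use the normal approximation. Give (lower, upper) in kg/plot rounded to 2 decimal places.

(2.38, 5.62)

SE₁ = s₁/√n₁ = 11.6/√211 = 0.7986; SE₂ = 3.3/√239 = 0.2135.
Independent samples, unequal variances: SE_diff = √(SE₁² + SE₂²) = √(0.63776196 + 0.04558225) = 0.8266.
z* = 1.960, so margin of error = 1.960 × 0.8266 = 1.6201.
Difference in means = 51.1 − 47.1 = 4.0000.
4.0000 ± 1.6201 → (2.38, 5.62).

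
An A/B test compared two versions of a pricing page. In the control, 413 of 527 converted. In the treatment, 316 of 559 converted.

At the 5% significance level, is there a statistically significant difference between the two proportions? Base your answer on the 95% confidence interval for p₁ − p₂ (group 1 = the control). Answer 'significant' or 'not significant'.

significant

First, p̂₁ = 413/527 = 0.7837; p̂₂ = 316/559 = 0.5653.
The two standard errors are √(0.7837×0.2163/527) = 0.01793 and √(0.5653×0.4347/559) = 0.02097.
Because the samples are independent, SE_diff = √(0.01793² + 0.02097²) = 0.02759.
Using z* = 1.960 for 95%, ME = 1.960 × 0.02759 = 0.05408.
p̂₁ − p̂₂ = 0.2184; interval 0.2184 ± 0.05408 gives (0.16432, 0.27248).
The interval (0.16432, 0.27248) does not contain 0, so the difference is significant.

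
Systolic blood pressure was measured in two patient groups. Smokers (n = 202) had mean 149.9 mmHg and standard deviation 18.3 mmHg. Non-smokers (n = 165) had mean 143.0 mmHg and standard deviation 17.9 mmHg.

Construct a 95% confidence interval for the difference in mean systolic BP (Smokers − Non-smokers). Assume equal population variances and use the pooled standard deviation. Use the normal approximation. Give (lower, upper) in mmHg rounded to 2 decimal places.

s_p = √[((n₁−1)s₁² + (n₂−1)s₂²)/(n₁+n₂−2)] = √[(201·18.3² + 164·17.9²)/365] = 18.1214.
SE = 18.1214·√(1/202 + 1/165) = 1.9015.
With z* = 1.960, margin = 1.960 × 1.9015 = 3.7269.
x̄₁ − x̄₂ = 149.9 − 143.0 = 6.9000; interval 6.9000 ± 3.7269 = (3.17, 10.63).

(3.17, 10.63)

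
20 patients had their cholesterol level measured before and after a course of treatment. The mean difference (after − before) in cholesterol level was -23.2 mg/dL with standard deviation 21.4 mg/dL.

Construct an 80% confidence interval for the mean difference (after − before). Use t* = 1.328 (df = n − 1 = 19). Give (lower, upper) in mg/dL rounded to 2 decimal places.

This is a matched-pairs design, so SE = s_d/√n = 21.4/√20 = 4.7852.
Margin = 1.328 × 4.7852 = 6.3547; the interval is -23.2 ± 6.3547 = (-29.55, -16.85).

(-29.55, -16.85)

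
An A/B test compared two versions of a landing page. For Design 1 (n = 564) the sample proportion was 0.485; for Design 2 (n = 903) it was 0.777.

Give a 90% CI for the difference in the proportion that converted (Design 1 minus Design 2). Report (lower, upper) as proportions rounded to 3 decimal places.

Each SE is √(p̂(1−p̂)/n): √(0.4850·0.5150/564) = 0.02104 and √(0.7770·0.2230/903) = 0.01385.
SE(p̂₁ − p̂₂) = √(SE₁² + SE₂²) = √(0.0004426816 + 0.0001918225) = 0.02519, since the two samples are independent.
At 90% confidence z* = 1.645; margin = 1.645 × 0.02519 = 0.04144.
The difference is 0.4850 − 0.7770 = -0.2920, so the interval is -0.2920 ± 0.04144 = (-0.333, -0.251).

(-0.333, -0.251)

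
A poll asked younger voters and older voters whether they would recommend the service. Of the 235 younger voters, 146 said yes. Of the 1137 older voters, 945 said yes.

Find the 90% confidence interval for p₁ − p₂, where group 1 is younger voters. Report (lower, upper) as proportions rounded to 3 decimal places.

(-0.265, -0.155)

First, p̂₁ = 146/235 = 0.6213; p̂₂ = 945/1137 = 0.8311.
The two standard errors are √(0.6213×0.3787/235) = 0.03164 and √(0.8311×0.1689/1137) = 0.01111.
Because the samples are independent, SE_diff = √(0.03164² + 0.01111²) = 0.03353.
Using z* = 1.645 for 90%, ME = 1.645 × 0.03353 = 0.05516.
p̂₁ − p̂₂ = -0.2098; interval -0.2098 ± 0.05516 gives (-0.265, -0.155).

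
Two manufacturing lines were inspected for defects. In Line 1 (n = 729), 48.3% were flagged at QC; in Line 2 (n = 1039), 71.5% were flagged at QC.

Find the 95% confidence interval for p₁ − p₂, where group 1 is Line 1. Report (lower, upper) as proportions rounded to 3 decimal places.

SE₁ = √(p̂₁(1−p̂₁)/n₁) = √(0.4830·0.5170/729) = 0.01851; SE₂ = √(0.7150·0.2850/1039) = 0.01400.
Independent samples: SE of the difference = √(SE₁² + SE₂²) = √(0.0003426201 + 0.000196) = 0.02321.
z* for 95% confidence is 1.960, so the margin of error is 1.960 × 0.02321 = 0.04549.
Point estimate p̂₁ − p̂₂ = 0.4830 − 0.7150 = -0.2320.
-0.2320 ± 0.04549 → (-0.277, -0.187).

(-0.277, -0.187)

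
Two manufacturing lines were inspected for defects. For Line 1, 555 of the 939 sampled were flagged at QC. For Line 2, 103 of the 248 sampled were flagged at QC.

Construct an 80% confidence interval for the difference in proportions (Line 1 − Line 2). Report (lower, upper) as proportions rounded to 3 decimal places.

(0.131, 0.221)

Sample proportions: 555/939 = 0.5911, 103/248 = 0.4153.
Each SE is √(p̂(1−p̂)/n): √(0.5911·0.4089/939) = 0.01604 and √(0.4153·0.5847/248) = 0.03129.
SE(p̂₁ − p̂₂) = √(SE₁² + SE₂²) = √(0.0002572816 + 0.0009790641) = 0.03516, since the two samples are independent.
At 80% confidence z* = 1.282; margin = 1.282 × 0.03516 = 0.04508.
The difference is 0.5911 − 0.4153 = 0.1758, so the interval is 0.1758 ± 0.04508 = (0.131, 0.221).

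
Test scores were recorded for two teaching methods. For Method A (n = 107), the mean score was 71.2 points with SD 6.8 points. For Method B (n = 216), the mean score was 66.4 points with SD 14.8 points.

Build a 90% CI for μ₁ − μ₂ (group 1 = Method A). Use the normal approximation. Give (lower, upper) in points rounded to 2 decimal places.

Standard errors of each mean: 6.8/√107 = 0.6574 and 14.8/√216 = 1.0070.
SE(x̄₁ − x̄₂) = √(0.6574² + 1.0070²) = 1.2026 for independent samples with unequal variances.
With z* = 1.645, the margin is 1.645 × 1.2026 = 1.9783.
x̄₁ − x̄₂ = 71.2 − 66.4 = 4.8000; the interval is 4.8000 ± 1.9783 = (2.82, 6.78).

(2.82, 6.78)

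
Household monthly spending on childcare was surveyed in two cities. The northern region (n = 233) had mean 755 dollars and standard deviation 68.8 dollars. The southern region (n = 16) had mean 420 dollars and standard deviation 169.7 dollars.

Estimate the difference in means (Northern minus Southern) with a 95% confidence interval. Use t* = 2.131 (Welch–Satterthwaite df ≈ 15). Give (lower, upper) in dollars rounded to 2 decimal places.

Per-group SEs: s₁/√n₁ = 68.8/√233 = 4.5072, s₂/√n₂ = 169.7/√16 = 42.4250.
Unpooled SE of the difference: √(20.31485184 + 1799.880625) = 42.6637.
Margin of error = t* · SE = 2.131 × 42.6637 = 90.9163.
x̄₁ − x̄₂ = 755 − 420 = 335.0000.
CI: 335.0000 ± 90.9163 = (244.08, 425.92).

(244.08, 425.92)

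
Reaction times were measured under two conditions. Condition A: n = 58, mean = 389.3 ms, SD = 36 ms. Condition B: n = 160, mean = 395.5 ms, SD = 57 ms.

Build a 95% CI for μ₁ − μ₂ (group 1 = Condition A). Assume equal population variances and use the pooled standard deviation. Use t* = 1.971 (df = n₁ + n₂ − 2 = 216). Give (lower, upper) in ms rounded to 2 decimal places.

s_p = √[((n₁−1)s₁² + (n₂−1)s₂²)/(n₁+n₂−2)] = √[(57·36² + 159·57²)/216] = 52.2841.
SE = 52.2841·√(1/58 + 1/160) = 8.0135.
With t* = 1.971, margin = 1.971 × 8.0135 = 15.7946.
x̄₁ − x̄₂ = 389.3 − 395.5 = -6.2000; interval -6.2000 ± 15.7946 = (-21.99, 9.59).

(-21.99, 9.59)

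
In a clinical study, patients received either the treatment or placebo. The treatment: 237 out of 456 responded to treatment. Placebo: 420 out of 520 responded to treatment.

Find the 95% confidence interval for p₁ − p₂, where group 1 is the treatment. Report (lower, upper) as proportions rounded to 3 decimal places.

First, p̂₁ = 237/456 = 0.5197; p̂₂ = 420/520 = 0.8077.
The two standard errors are √(0.5197×0.4803/456) = 0.02340 and √(0.8077×0.1923/520) = 0.01728.
Because the samples are independent, SE_diff = √(0.02340² + 0.01728²) = 0.02909.
Using z* = 1.960 for 95%, ME = 1.960 × 0.02909 = 0.05702.
p̂₁ − p̂₂ = -0.2880; interval -0.2880 ± 0.05702 gives (-0.345, -0.231).

(-0.345, -0.231)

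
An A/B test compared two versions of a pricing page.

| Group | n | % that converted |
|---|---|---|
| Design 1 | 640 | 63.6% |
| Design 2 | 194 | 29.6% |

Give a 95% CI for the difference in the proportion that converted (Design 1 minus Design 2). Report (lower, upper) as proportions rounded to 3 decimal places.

SE₁ = √(p̂₁(1−p̂₁)/n₁) = √(0.6360·0.3640/640) = 0.01902; SE₂ = √(0.2960·0.7040/194) = 0.03277.
Independent samples: SE of the difference = √(SE₁² + SE₂²) = √(0.0003617604 + 0.0010738729) = 0.03789.
z* for 95% confidence is 1.960, so the margin of error is 1.960 × 0.03789 = 0.07426.
Point estimate p̂₁ − p̂₂ = 0.6360 − 0.2960 = 0.3400.
0.3400 ± 0.07426 → (0.266, 0.414).

(0.266, 0.414)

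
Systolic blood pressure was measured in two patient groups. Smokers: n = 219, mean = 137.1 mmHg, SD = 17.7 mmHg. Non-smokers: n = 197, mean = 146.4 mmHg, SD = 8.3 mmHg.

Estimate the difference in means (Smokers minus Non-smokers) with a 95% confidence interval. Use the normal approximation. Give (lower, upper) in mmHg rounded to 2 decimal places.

SE₁ = s₁/√n₁ = 17.7/√219 = 1.1961; SE₂ = 8.3/√197 = 0.5914.
Independent samples, unequal variances: SE_diff = √(SE₁² + SE₂²) = √(1.43065521 + 0.34975396) = 1.3343.
z* = 1.960, so margin of error = 1.960 × 1.3343 = 2.6152.
Difference in means = 137.1 − 146.4 = -9.3000.
-9.3000 ± 2.6152 → (-11.92, -6.68).

(-11.92, -6.68)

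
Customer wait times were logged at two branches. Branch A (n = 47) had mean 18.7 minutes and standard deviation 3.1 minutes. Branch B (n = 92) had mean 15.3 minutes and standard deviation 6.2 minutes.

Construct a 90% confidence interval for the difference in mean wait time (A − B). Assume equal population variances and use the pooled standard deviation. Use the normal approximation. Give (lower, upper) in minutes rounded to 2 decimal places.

(1.82, 4.98)

s_p = √[((n₁−1)s₁² + (n₂−1)s₂²)/(n₁+n₂−2)] = √[(46·3.1² + 91·6.2²)/137] = 5.3628.
SE = 5.3628·√(1/47 + 1/92) = 0.9615.
With z* = 1.645, margin = 1.645 × 0.9615 = 1.5817.
x̄₁ − x̄₂ = 18.7 − 15.3 = 3.4000; interval 3.4000 ± 1.5817 = (1.82, 4.98).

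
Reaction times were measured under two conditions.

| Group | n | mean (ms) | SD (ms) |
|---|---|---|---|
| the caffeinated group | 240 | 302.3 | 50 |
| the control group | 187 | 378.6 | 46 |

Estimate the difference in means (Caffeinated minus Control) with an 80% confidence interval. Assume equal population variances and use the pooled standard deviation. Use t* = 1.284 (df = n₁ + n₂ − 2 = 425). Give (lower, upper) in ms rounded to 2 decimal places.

Pooled variance s_p² = [239·50² + 186·46²] / (240+187−2) = 2331.9435, so s_p = 48.2902.
SE_diff = s_p·√(1/n₁ + 1/n₂) = 48.2902·√(1/240 + 1/187) = 4.7103.
t* = 1.284; margin = 1.284 × 4.7103 = 6.0480.
Difference = 302.3 − 378.6 = -76.3000.
-76.3000 ± 6.0480 → (-82.35, -70.25).

(-82.35, -70.25)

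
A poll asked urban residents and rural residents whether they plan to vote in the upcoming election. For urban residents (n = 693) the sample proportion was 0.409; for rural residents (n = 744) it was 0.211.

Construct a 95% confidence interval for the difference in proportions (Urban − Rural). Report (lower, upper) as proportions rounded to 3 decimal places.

Each SE is √(p̂(1−p̂)/n): √(0.4090·0.5910/693) = 0.01868 and √(0.2110·0.7890/744) = 0.01496.
SE(p̂₁ − p̂₂) = √(SE₁² + SE₂²) = √(0.0003489424 + 0.0002238016) = 0.02393, since the two samples are independent.
At 95% confidence z* = 1.960; margin = 1.960 × 0.02393 = 0.04690.
The difference is 0.4090 − 0.2110 = 0.1980, so the interval is 0.1980 ± 0.04690 = (0.151, 0.245).

(0.151, 0.245)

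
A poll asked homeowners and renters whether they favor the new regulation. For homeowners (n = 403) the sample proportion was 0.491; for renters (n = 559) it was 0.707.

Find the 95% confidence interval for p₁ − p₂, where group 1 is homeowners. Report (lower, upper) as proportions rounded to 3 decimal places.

(-0.278, -0.154)

SE₁ = √(p̂₁(1−p̂₁)/n₁) = √(0.4910·0.5090/403) = 0.02490; SE₂ = √(0.7070·0.2930/559) = 0.01925.
Independent samples: SE of the difference = √(SE₁² + SE₂²) = √(0.00062001 + 0.0003705625) = 0.03147.
z* for 95% confidence is 1.960, so the margin of error is 1.960 × 0.03147 = 0.06168.
Point estimate p̂₁ − p̂₂ = 0.4910 − 0.7070 = -0.2160.
-0.2160 ± 0.06168 → (-0.278, -0.154).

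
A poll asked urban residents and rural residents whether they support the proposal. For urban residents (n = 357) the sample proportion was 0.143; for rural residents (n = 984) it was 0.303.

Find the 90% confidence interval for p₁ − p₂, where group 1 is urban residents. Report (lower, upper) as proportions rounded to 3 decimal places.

SE₁ = √(p̂₁(1−p̂₁)/n₁) = √(0.1430·0.8570/357) = 0.01853; SE₂ = √(0.3030·0.6970/984) = 0.01465.
Independent samples: SE of the difference = √(SE₁² + SE₂²) = √(0.0003433609 + 0.0002146225) = 0.02362.
z* for 90% confidence is 1.645, so the margin of error is 1.645 × 0.02362 = 0.03885.
Point estimate p̂₁ − p̂₂ = 0.1430 − 0.3030 = -0.1600.
-0.1600 ± 0.03885 → (-0.199, -0.121).

(-0.199, -0.121)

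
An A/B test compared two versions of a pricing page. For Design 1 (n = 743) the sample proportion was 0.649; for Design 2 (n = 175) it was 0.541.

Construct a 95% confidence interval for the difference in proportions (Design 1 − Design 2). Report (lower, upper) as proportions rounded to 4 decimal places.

(0.0266, 0.1894)

SE₁ = √(p̂₁(1−p̂₁)/n₁) = √(0.6490·0.3510/743) = 0.01751; SE₂ = √(0.5410·0.4590/175) = 0.03767.
Independent samples: SE of the difference = √(SE₁² + SE₂²) = √(0.0003066001 + 0.0014190289) = 0.04154.
z* for 95% confidence is 1.960, so the margin of error is 1.960 × 0.04154 = 0.08142.
Point estimate p̂₁ − p̂₂ = 0.6490 − 0.5410 = 0.1080.
0.1080 ± 0.08142 → (0.0266, 0.1894).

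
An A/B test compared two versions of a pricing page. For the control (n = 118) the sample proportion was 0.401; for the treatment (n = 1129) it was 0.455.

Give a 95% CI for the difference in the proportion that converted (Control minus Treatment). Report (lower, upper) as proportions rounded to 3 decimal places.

Each SE is √(p̂(1−p̂)/n): √(0.4010·0.5990/118) = 0.04512 and √(0.4550·0.5450/1129) = 0.01482.
SE(p̂₁ − p̂₂) = √(SE₁² + SE₂²) = √(0.0020358144 + 0.0002196324) = 0.04749, since the two samples are independent.
At 95% confidence z* = 1.960; margin = 1.960 × 0.04749 = 0.09308.
The difference is 0.4010 − 0.4550 = -0.0540, so the interval is -0.0540 ± 0.09308 = (-0.147, 0.039).

(-0.147, 0.039)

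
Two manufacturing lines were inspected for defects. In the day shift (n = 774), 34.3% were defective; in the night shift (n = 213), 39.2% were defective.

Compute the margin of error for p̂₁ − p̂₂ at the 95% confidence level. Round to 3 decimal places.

Each SE is √(p̂(1−p̂)/n): √(0.3430·0.6570/774) = 0.01706 and √(0.3920·0.6080/213) = 0.03345.
SE(p̂₁ − p̂₂) = √(SE₁² + SE₂²) = √(0.0002910436 + 0.0011189025) = 0.03755, since the two samples are independent.
At 95% confidence z* = 1.960; margin = 1.960 × 0.03755 = 0.07360.

0.074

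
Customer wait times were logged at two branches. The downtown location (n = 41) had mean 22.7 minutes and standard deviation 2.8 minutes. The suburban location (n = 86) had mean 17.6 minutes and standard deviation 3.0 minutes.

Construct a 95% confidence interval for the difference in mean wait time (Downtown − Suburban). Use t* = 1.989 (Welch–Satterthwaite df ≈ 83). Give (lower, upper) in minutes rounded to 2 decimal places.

(4.02, 6.18)

Standard errors of each mean: 2.8/√41 = 0.4373 and 3.0/√86 = 0.3235.
SE(x̄₁ − x̄₂) = √(0.4373² + 0.3235²) = 0.5440 for independent samples with unequal variances.
With t* = 1.989, the margin is 1.989 × 0.5440 = 1.0820.
x̄₁ − x̄₂ = 22.7 − 17.6 = 5.1000; the interval is 5.1000 ± 1.0820 = (4.02, 6.18).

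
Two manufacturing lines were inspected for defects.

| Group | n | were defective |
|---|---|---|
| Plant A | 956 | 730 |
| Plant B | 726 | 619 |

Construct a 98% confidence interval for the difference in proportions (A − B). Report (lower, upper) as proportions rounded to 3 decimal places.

Sample proportions: 730/956 = 0.7636, 619/726 = 0.8526.
Each SE is √(p̂(1−p̂)/n): √(0.7636·0.2364/956) = 0.01374 and √(0.8526·0.1474/726) = 0.01316.
SE(p̂₁ − p̂₂) = √(SE₁² + SE₂²) = √(0.0001887876 + 0.0001731856) = 0.01903, since the two samples are independent.
At 98% confidence z* = 2.326; margin = 2.326 × 0.01903 = 0.04426.
The difference is 0.7636 − 0.8526 = -0.0890, so the interval is -0.0890 ± 0.04426 = (-0.133, -0.045).

(-0.133, -0.045)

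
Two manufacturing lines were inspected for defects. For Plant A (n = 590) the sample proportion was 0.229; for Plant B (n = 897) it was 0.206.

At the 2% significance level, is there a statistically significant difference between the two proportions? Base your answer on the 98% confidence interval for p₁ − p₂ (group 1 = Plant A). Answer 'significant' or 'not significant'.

SE₁ = √(p̂₁(1−p̂₁)/n₁) = √(0.2290·0.7710/590) = 0.01730; SE₂ = √(0.2060·0.7940/897) = 0.01350.
Independent samples: SE of the difference = √(SE₁² + SE₂²) = √(0.00029929 + 0.00018225) = 0.02194.
z* for 98% confidence is 2.326, so the margin of error is 2.326 × 0.02194 = 0.05103.
Point estimate p̂₁ − p̂₂ = 0.2290 − 0.2060 = 0.0230.
0.0230 ± 0.05103 → (-0.02803, 0.07403).
The interval (-0.02803, 0.07403) contains 0, so the difference is not significant.

not significant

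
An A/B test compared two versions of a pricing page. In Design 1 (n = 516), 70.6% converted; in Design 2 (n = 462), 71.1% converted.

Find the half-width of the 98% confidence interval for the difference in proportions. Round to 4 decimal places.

0.0677

SE₁ = √(p̂₁(1−p̂₁)/n₁) = √(0.7060·0.2940/516) = 0.02006; SE₂ = √(0.7110·0.2890/462) = 0.02109.
Independent samples: SE of the difference = √(SE₁² + SE₂²) = √(0.0004024036 + 0.0004447881) = 0.02911.
z* for 98% confidence is 2.326, so the margin of error is 2.326 × 0.02911 = 0.06771.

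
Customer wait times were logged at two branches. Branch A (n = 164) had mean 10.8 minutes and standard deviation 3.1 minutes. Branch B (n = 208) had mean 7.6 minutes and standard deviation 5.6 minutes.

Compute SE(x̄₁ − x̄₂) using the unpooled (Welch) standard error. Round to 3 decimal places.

SE₁ = s₁/√n₁ = 3.1/√164 = 0.2421; SE₂ = 5.6/√208 = 0.3883.
Independent samples, unequal variances: SE_diff = √(SE₁² + SE₂²) = √(0.05861241 + 0.15077689) = 0.4576.

0.458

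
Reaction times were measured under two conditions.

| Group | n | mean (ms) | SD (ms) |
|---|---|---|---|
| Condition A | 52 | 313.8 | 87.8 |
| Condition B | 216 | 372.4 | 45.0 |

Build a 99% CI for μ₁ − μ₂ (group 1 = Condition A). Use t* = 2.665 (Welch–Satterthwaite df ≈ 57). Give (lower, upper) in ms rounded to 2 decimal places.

Standard errors of each mean: 87.8/√52 = 12.1757 and 45.0/√216 = 3.0619.
SE(x̄₁ − x̄₂) = √(12.1757² + 3.0619²) = 12.5548 for independent samples with unequal variances.
With t* = 2.665, the margin is 2.665 × 12.5548 = 33.4585.
x̄₁ − x̄₂ = 313.8 − 372.4 = -58.6000; the interval is -58.6000 ± 33.4585 = (-92.06, -25.14).

(-92.06, -25.14)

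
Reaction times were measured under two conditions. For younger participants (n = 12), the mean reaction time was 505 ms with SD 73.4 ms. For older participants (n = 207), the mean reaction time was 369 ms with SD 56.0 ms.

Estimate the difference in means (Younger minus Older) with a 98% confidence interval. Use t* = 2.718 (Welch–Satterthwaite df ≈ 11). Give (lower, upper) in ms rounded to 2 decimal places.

(77.45, 194.55)

SE₁ = s₁/√n₁ = 73.4/√12 = 21.1888; SE₂ = 56.0/√207 = 3.8923.
Independent samples, unequal variances: SE_diff = √(SE₁² + SE₂²) = √(448.96524544 + 15.14999929) = 21.5433.
t* = 2.718, so margin of error = 2.718 × 21.5433 = 58.5547.
Difference in means = 505 − 369 = 136.0000.
136.0000 ± 58.5547 → (77.45, 194.55).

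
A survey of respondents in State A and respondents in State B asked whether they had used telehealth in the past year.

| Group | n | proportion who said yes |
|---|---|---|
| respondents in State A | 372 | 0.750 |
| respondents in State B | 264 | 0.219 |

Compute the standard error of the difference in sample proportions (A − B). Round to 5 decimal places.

0.03394

Each SE is √(p̂(1−p̂)/n): √(0.7500·0.2500/372) = 0.02245 and √(0.2190·0.7810/264) = 0.02545.
SE(p̂₁ − p̂₂) = √(SE₁² + SE₂²) = √(0.0005040025 + 0.0006477025) = 0.03394, since the two samples are independent.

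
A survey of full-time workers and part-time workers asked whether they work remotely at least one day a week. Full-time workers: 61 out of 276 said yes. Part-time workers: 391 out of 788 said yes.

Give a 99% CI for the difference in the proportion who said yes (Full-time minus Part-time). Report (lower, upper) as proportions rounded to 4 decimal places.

Sample proportions: 61/276 = 0.2210, 391/788 = 0.4962.
Each SE is √(p̂(1−p̂)/n): √(0.2210·0.7790/276) = 0.02498 and √(0.4962·0.5038/788) = 0.01781.
SE(p̂₁ − p̂₂) = √(SE₁² + SE₂²) = √(0.0006240004 + 0.0003171961) = 0.03068, since the two samples are independent.
At 99% confidence z* = 2.576; margin = 2.576 × 0.03068 = 0.07903.
The difference is 0.2210 − 0.4962 = -0.2752, so the interval is -0.2752 ± 0.07903 = (-0.3542, -0.1962).

(-0.3542, -0.1962)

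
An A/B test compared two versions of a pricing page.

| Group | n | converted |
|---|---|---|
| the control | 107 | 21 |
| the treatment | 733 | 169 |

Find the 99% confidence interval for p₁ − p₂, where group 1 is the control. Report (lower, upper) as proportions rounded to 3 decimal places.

(-0.141, 0.072)

First, p̂₁ = 21/107 = 0.1963; p̂₂ = 169/733 = 0.2306.
The two standard errors are √(0.1963×0.8037/107) = 0.03840 and √(0.2306×0.7694/733) = 0.01556.
Because the samples are independent, SE_diff = √(0.03840² + 0.01556²) = 0.04143.
Using z* = 2.576 for 99%, ME = 2.576 × 0.04143 = 0.10672.
p̂₁ − p̂₂ = -0.0343; interval -0.0343 ± 0.10672 gives (-0.141, 0.072).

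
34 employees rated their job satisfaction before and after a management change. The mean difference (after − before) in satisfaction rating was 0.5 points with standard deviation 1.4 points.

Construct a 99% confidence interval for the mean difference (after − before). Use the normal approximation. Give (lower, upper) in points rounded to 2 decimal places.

Paired design: SE = s_d/√n = 1.4/√34 = 0.2401.
z* = 2.576; margin of error = 2.576 × 0.2401 = 0.6185.
0.5 ± 0.6185 → (-0.12, 1.12).

(-0.12, 1.12)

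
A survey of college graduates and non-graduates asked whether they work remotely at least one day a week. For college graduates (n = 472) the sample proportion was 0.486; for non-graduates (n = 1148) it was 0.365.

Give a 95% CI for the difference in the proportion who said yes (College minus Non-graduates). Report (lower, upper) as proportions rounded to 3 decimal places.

SE₁ = √(p̂₁(1−p̂₁)/n₁) = √(0.4860·0.5140/472) = 0.02301; SE₂ = √(0.3650·0.6350/1148) = 0.01421.
Independent samples: SE of the difference = √(SE₁² + SE₂²) = √(0.0005294601 + 0.0002019241) = 0.02704.
z* for 95% confidence is 1.960, so the margin of error is 1.960 × 0.02704 = 0.05300.
Point estimate p̂₁ − p̂₂ = 0.4860 − 0.3650 = 0.1210.
0.1210 ± 0.05300 → (0.068, 0.174).

(0.068, 0.174)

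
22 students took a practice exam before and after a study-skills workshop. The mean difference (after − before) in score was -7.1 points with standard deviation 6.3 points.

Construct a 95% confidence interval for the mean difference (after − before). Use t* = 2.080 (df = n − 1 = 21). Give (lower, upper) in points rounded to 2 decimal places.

Paired design: SE = s_d/√n = 6.3/√22 = 1.3432.
t* = 2.080; margin of error = 2.080 × 1.3432 = 2.7939.
-7.1 ± 2.7939 → (-9.89, -4.31).

(-9.89, -4.31)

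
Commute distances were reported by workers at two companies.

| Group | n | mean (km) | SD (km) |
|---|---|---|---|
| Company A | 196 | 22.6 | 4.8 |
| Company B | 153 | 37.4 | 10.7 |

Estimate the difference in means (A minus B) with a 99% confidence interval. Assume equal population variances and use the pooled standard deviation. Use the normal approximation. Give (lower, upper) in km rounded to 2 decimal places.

Pooled variance s_p² = [195·4.8² + 152·10.7²] / (196+153−2) = 63.0988, so s_p = 7.9435.
SE_diff = s_p·√(1/n₁ + 1/n₂) = 7.9435·√(1/196 + 1/153) = 0.8569.
z* = 2.576; margin = 2.576 × 0.8569 = 2.2074.
Difference = 22.6 − 37.4 = -14.8000.
-14.8000 ± 2.2074 → (-17.01, -12.59).

(-17.01, -12.59)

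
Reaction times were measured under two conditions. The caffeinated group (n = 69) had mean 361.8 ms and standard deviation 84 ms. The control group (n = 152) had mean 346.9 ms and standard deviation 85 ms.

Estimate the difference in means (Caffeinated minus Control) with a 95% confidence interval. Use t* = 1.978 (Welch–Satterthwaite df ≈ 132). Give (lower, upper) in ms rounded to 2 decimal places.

SE₁ = s₁/√n₁ = 84/√69 = 10.1124; SE₂ = 85/√152 = 6.8944.
Independent samples, unequal variances: SE_diff = √(SE₁² + SE₂²) = √(102.26063376 + 47.53275136) = 12.2390.
t* = 1.978, so margin of error = 1.978 × 12.2390 = 24.2087.
Difference in means = 361.8 − 346.9 = 14.9000.
14.9000 ± 24.2087 → (-9.31, 39.11).

(-9.31, 39.11)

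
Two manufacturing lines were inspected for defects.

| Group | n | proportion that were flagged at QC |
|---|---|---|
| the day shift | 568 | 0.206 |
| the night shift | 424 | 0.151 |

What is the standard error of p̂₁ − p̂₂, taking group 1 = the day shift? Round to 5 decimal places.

0.02430

SE₁ = √(p̂₁(1−p̂₁)/n₁) = √(0.2060·0.7940/568) = 0.01697; SE₂ = √(0.1510·0.8490/424) = 0.01739.
Independent samples: SE of the difference = √(SE₁² + SE₂²) = √(0.0002879809 + 0.0003024121) = 0.02430.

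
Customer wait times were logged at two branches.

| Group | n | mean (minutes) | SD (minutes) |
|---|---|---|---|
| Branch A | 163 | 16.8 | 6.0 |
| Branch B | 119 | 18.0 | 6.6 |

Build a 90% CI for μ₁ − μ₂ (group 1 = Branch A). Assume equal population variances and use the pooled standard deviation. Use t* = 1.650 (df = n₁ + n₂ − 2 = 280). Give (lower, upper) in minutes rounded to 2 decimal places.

s_p = √[((n₁−1)s₁² + (n₂−1)s₂²)/(n₁+n₂−2)] = √[(162·6.0² + 118·6.6²)/280] = 6.2599.
SE = 6.2599·√(1/163 + 1/119) = 0.7548.
With t* = 1.650, margin = 1.650 × 0.7548 = 1.2454.
x̄₁ − x̄₂ = 16.8 − 18.0 = -1.2000; interval -1.2000 ± 1.2454 = (-2.45, 0.05).

(-2.45, 0.05)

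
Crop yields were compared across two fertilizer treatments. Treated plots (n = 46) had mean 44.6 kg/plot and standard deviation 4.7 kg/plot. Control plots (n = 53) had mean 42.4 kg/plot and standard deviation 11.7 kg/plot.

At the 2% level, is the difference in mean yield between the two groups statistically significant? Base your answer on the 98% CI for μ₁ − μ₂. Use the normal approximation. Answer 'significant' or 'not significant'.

SE₁ = s₁/√n₁ = 4.7/√46 = 0.6930; SE₂ = 11.7/√53 = 1.6071.
Independent samples, unequal variances: SE_diff = √(SE₁² + SE₂²) = √(0.480249 + 2.58277041) = 1.7501.
z* = 2.326, so margin of error = 2.326 × 1.7501 = 4.0707.
Difference in means = 44.6 − 42.4 = 2.2000.
2.2000 ± 4.0707 → (-1.8707, 6.2707).
The interval (-1.8707, 6.2707) contains 0, so the difference is not significant.

not significant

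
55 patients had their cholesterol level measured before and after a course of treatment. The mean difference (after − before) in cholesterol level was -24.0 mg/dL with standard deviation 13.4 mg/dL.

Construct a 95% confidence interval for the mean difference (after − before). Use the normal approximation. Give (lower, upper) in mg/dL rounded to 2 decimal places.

Paired design: SE = s_d/√n = 13.4/√55 = 1.8069.
z* = 1.960; margin of error = 1.960 × 1.8069 = 3.5415.
-24.0 ± 3.5415 → (-27.54, -20.46).

(-27.54, -20.46)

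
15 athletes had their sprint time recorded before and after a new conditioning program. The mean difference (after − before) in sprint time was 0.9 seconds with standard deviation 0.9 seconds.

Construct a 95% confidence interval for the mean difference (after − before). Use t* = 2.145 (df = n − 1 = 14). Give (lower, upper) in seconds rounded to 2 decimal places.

(0.40, 1.40)

This is a matched-pairs design, so SE = s_d/√n = 0.9/√15 = 0.2324.
Margin = 2.145 × 0.2324 = 0.4985; the interval is 0.9 ± 0.4985 = (0.40, 1.40).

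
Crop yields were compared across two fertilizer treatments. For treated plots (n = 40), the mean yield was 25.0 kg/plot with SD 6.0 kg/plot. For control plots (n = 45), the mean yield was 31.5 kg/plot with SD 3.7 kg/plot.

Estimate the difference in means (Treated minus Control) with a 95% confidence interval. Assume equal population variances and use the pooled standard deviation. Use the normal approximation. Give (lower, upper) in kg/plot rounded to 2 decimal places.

(-8.59, -4.41)

s_p = √[((n₁−1)s₁² + (n₂−1)s₂²)/(n₁+n₂−2)] = √[(39·6.0² + 44·3.7²)/83] = 4.9166.
SE = 4.9166·√(1/40 + 1/45) = 1.0684.
With z* = 1.960, margin = 1.960 × 1.0684 = 2.0941.
x̄₁ − x̄₂ = 25.0 − 31.5 = -6.5000; interval -6.5000 ± 2.0941 = (-8.59, -4.41).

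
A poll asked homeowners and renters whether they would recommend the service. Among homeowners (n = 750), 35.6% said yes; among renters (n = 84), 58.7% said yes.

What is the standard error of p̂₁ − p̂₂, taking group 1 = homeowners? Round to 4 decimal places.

SE₁ = √(p̂₁(1−p̂₁)/n₁) = √(0.3560·0.6440/750) = 0.01748; SE₂ = √(0.5870·0.4130/84) = 0.05372.
Independent samples: SE of the difference = √(SE₁² + SE₂²) = √(0.0003055504 + 0.0028858384) = 0.05649.

0.0565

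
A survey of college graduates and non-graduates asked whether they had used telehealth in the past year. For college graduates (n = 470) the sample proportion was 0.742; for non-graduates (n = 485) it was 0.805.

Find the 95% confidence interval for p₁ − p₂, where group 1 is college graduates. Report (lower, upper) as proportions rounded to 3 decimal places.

(-0.116, -0.010)

The two standard errors are √(0.7420×0.2580/470) = 0.02018 and √(0.8050×0.1950/485) = 0.01799.
Because the samples are independent, SE_diff = √(0.02018² + 0.01799²) = 0.02703.
Using z* = 1.960 for 95%, ME = 1.960 × 0.02703 = 0.05298.
p̂₁ − p̂₂ = -0.0630; interval -0.0630 ± 0.05298 gives (-0.116, -0.010).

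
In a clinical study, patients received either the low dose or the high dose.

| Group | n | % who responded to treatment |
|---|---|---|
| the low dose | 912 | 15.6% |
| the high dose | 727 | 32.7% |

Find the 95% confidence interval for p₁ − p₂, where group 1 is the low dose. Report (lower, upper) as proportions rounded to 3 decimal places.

The two standard errors are √(0.1560×0.8440/912) = 0.01202 and √(0.3270×0.6730/727) = 0.01740.
Because the samples are independent, SE_diff = √(0.01202² + 0.01740²) = 0.02115.
Using z* = 1.960 for 95%, ME = 1.960 × 0.02115 = 0.04145.
p̂₁ − p̂₂ = -0.1710; interval -0.1710 ± 0.04145 gives (-0.212, -0.130).

(-0.212, -0.130)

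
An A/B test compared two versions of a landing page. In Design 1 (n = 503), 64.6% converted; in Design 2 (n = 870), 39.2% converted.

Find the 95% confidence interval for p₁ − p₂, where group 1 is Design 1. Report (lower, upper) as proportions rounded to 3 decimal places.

SE₁ = √(p̂₁(1−p̂₁)/n₁) = √(0.6460·0.3540/503) = 0.02132; SE₂ = √(0.3920·0.6080/870) = 0.01655.
Independent samples: SE of the difference = √(SE₁² + SE₂²) = √(0.0004545424 + 0.0002739025) = 0.02699.
z* for 95% confidence is 1.960, so the margin of error is 1.960 × 0.02699 = 0.05290.
Point estimate p̂₁ − p̂₂ = 0.6460 − 0.3920 = 0.2540.
0.2540 ± 0.05290 → (0.201, 0.307).

(0.201, 0.307)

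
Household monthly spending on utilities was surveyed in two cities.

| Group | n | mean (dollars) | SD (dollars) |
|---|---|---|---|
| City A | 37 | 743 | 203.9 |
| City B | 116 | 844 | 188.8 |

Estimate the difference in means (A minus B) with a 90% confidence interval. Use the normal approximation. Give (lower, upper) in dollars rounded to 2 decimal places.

(-163.23, -38.77)

SE₁ = s₁/√n₁ = 203.9/√37 = 33.5210; SE₂ = 188.8/√116 = 17.5296.
Independent samples, unequal variances: SE_diff = √(SE₁² + SE₂²) = √(1123.657441 + 307.28687616) = 37.8278.
z* = 1.645, so margin of error = 1.645 × 37.8278 = 62.2267.
Difference in means = 743 − 844 = -101.0000.
-101.0000 ± 62.2267 → (-163.23, -38.77).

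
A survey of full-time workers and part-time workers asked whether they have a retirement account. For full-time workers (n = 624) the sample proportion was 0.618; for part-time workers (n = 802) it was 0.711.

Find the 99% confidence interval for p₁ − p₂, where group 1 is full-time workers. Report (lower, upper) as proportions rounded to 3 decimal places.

(-0.158, -0.028)

Each SE is √(p̂(1−p̂)/n): √(0.6180·0.3820/624) = 0.01945 and √(0.7110·0.2890/802) = 0.01601.
SE(p̂₁ − p̂₂) = √(SE₁² + SE₂²) = √(0.0003783025 + 0.0002563201) = 0.02519, since the two samples are independent.
At 99% confidence z* = 2.576; margin = 2.576 × 0.02519 = 0.06489.
The difference is 0.6180 − 0.7110 = -0.0930, so the interval is -0.0930 ± 0.06489 = (-0.158, -0.028).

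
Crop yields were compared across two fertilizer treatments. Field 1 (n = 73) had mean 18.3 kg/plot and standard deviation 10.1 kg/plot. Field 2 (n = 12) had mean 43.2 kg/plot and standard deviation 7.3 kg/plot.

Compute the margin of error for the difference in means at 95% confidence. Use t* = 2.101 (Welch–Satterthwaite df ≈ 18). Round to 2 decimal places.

5.08

Standard errors of each mean: 10.1/√73 = 1.1821 and 7.3/√12 = 2.1073.
SE(x̄₁ − x̄₂) = √(1.1821² + 2.1073²) = 2.4162 for independent samples with unequal variances.
With t* = 2.101, the margin is 2.101 × 2.4162 = 5.0764.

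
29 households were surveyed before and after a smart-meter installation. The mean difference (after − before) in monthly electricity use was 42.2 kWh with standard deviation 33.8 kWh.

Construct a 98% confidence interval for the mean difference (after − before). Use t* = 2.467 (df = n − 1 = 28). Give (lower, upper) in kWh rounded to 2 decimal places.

(26.72, 57.68)

Paired design: SE = s_d/√n = 33.8/√29 = 6.2765.
t* = 2.467; margin of error = 2.467 × 6.2765 = 15.4841.
42.2 ± 15.4841 → (26.72, 57.68).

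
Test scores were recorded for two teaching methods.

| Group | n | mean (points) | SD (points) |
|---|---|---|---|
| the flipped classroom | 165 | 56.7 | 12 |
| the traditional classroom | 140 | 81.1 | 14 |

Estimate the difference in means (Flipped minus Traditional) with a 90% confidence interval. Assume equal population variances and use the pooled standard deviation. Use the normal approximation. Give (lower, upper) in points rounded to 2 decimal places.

s_p = √[((n₁−1)s₁² + (n₂−1)s₂²)/(n₁+n₂−2)] = √[(164·12² + 139·14²)/303] = 12.9559.
SE = 12.9559·√(1/165 + 1/140) = 1.4887.
With z* = 1.645, margin = 1.645 × 1.4887 = 2.4489.
x̄₁ − x̄₂ = 56.7 − 81.1 = -24.4000; interval -24.4000 ± 2.4489 = (-26.85, -21.95).

(-26.85, -21.95)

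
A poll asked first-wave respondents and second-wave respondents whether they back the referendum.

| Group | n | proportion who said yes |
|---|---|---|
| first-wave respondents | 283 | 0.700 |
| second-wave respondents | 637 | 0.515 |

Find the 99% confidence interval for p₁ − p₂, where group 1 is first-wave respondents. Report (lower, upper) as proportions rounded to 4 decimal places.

(0.0982, 0.2718)

Each SE is √(p̂(1−p̂)/n): √(0.7000·0.3000/283) = 0.02724 and √(0.5150·0.4850/637) = 0.01980.
SE(p̂₁ − p̂₂) = √(SE₁² + SE₂²) = √(0.0007420176 + 0.00039204) = 0.03368, since the two samples are independent.
At 99% confidence z* = 2.576; margin = 2.576 × 0.03368 = 0.08676.
The difference is 0.7000 − 0.5150 = 0.1850, so the interval is 0.1850 ± 0.08676 = (0.0982, 0.2718).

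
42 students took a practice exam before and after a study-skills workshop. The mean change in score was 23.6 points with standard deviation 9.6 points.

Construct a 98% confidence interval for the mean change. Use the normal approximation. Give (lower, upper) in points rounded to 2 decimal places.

Paired design: SE = s_d/√n = 9.6/√42 = 1.4813.
z* = 2.326; margin of error = 2.326 × 1.4813 = 3.4455.
23.6 ± 3.4455 → (20.15, 27.05).

(20.15, 27.05)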